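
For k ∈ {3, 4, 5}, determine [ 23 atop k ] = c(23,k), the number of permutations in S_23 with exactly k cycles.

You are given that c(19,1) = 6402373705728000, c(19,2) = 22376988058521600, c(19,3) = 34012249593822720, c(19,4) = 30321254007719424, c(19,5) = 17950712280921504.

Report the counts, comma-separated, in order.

row 20: T[20][1]=19·6402373705728000+0=121645100408832000  T[20][2]=19·22376988058521600+6402373705728000=431565146817638400  T[20][3]=19·34012249593822720+22376988058521600=668609730341153280  T[20][4]=19·30321254007719424+34012249593822720=610116075740491776  T[20][5]=19·17950712280921504+30321254007719424=371384787345228000
row 21: T[21][1]=20·121645100408832000+0=2432902008176640000  T[21][2]=20·431565146817638400+121645100408832000=8752948036761600000  T[21][3]=20·668609730341153280+431565146817638400=13803759753640704000  T[21][4]=20·610116075740491776+668609730341153280=12870931245150988800  T[21][5]=20·371384787345228000+610116075740491776=8037811822645051776
row 22: T[22][2]=21·8752948036761600000+2432902008176640000=186244810780170240000  T[22][3]=21·13803759753640704000+8752948036761600000=298631902863216384000  T[22][4]=21·12870931245150988800+13803759753640704000=284093315901811468800  T[22][5]=21·8037811822645051776+12870931245150988800=181664979520697076096
row 23: T[23][3]=22·298631902863216384000+186244810780170240000=6756146673770930688000  T[23][4]=22·284093315901811468800+298631902863216384000=6548684852703068697600  T[23][5]=22·181664979520697076096+284093315901811468800=4280722865357147142912
Read c(23,3) = 6756146673770930688000, c(23,4) = 6548684852703068697600, c(23,5) = 4280722865357147142912.

6756146673770930688000, 6548684852703068697600, 4280722865357147142912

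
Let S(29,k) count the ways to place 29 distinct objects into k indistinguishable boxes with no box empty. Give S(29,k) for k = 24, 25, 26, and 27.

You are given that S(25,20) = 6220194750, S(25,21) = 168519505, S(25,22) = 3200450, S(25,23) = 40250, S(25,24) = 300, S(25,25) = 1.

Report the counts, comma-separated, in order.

33738295500, 626551380, 8336601, 74907

i=26: T(26,21)=6220194750+21·168519505=9759104355 | T(26,22)=168519505+22·3200450=238929405 | T(26,23)=3200450+23·40250=4126200 | T(26,24)=40250+24·300=47450 | T(26,25)=300+25·1=325 | T(26,26)=1+26·0=1
i=27: T(27,22)=9759104355+22·238929405=15015551265 | T(27,23)=238929405+23·4126200=333832005 | T(27,24)=4126200+24·47450=5265000 | T(27,25)=47450+25·325=55575 | T(27,26)=325+26·1=351 | T(27,27)=1+27·0=1
i=28: T(28,23)=15015551265+23·333832005=22693687380 | T(28,24)=333832005+24·5265000=460192005 | T(28,25)=5265000+25·55575=6654375 | T(28,26)=55575+26·351=64701 | T(28,27)=351+27·1=378
i=29: T(29,24)=22693687380+24·460192005=33738295500 | T(29,25)=460192005+25·6654375=626551380 | T(29,26)=6654375+26·64701=8336601 | T(29,27)=64701+27·378=74907
Read S(29,24) = 33738295500, S(29,25) = 626551380, S(29,26) = 8336601, S(29,27) = 74907.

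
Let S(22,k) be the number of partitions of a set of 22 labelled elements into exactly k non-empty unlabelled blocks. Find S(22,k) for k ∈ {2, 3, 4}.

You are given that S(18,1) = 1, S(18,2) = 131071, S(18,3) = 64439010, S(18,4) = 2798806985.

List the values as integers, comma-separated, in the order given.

2097151, 5228079450, 727778623825

[19] T[19,1]:1*1+0=1 · T[19,2]:2*131071+1=262143 · T[19,3]:3*64439010+131071=193448101 · T[19,4]:4*2798806985+64439010=11259666950
[20] T[20,1]:1*1+0=1 · T[20,2]:2*262143+1=524287 · T[20,3]:3*193448101+262143=580606446 · T[20,4]:4*11259666950+193448101=45232115901
[21] T[21,1]:1*1+0=1 · T[21,2]:2*524287+1=1048575 · T[21,3]:3*580606446+524287=1742343625 · T[21,4]:4*45232115901+580606446=181509070050
[22] T[22,2]:2*1048575+1=2097151 · T[22,3]:3*1742343625+1048575=5228079450 · T[22,4]:4*181509070050+1742343625=727778623825
Read S(22,2) = 2097151, S(22,3) = 5228079450, S(22,4) = 727778623825.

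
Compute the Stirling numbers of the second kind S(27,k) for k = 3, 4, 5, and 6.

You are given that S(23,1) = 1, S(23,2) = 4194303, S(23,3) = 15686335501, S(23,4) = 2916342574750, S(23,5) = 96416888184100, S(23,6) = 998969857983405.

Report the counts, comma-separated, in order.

1270865805301, 749329038535350, 61338207158409090, 1359801318005044551

[24] T[24,1]:1*1+0=1 · T[24,2]:2*4194303+1=8388607 · T[24,3]:3*15686335501+4194303=47063200806 · T[24,4]:4*2916342574750+15686335501=11681056634501 · T[24,5]:5*96416888184100+2916342574750=485000783495250 · T[24,6]:6*998969857983405+96416888184100=6090236036084530
[25] T[25,1]:1*1+0=1 · T[25,2]:2*8388607+1=16777215 · T[25,3]:3*47063200806+8388607=141197991025 · T[25,4]:4*11681056634501+47063200806=46771289738810 · T[25,5]:5*485000783495250+11681056634501=2436684974110751 · T[25,6]:6*6090236036084530+485000783495250=37026417000002430
[26] T[26,2]:2*16777215+1=33554431 · T[26,3]:3*141197991025+16777215=423610750290 · T[26,4]:4*46771289738810+141197991025=187226356946265 · T[26,5]:5*2436684974110751+46771289738810=12230196160292565 · T[26,6]:6*37026417000002430+2436684974110751=224595186974125331
[27] T[27,3]:3*423610750290+33554431=1270865805301 · T[27,4]:4*187226356946265+423610750290=749329038535350 · T[27,5]:5*12230196160292565+187226356946265=61338207158409090 · T[27,6]:6*224595186974125331+12230196160292565=1359801318005044551
Read S(27,3) = 1270865805301, S(27,4) = 749329038535350, S(27,5) = 61338207158409090, S(27,6) = 1359801318005044551.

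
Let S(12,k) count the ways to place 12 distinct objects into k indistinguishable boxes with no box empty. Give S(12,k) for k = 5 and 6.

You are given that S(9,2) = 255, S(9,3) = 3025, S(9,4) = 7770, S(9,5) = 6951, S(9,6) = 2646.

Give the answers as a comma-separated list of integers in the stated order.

r10: T_10,3=3×3025+255=9330; T_10,4=4×7770+3025=34105; T_10,5=5×6951+7770=42525; T_10,6=6×2646+6951=22827
r11: T_11,4=4×34105+9330=145750; T_11,5=5×42525+34105=246730; T_11,6=6×22827+42525=179487
r12: T_12,5=5×246730+145750=1379400; T_12,6=6×179487+246730=1323652
Read S(12,5) = 1379400, S(12,6) = 1323652.

1379400, 1323652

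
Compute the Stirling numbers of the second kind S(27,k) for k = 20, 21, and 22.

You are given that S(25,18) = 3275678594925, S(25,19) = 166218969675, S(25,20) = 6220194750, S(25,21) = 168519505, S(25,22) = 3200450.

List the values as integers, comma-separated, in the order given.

@26  (26,19):166218969675·19+3275678594925→6433839018750, (26,20):6220194750·20+166218969675→290622864675, (26,21):168519505·21+6220194750→9759104355, (26,22):3200450·22+168519505→238929405
@27  (27,20):290622864675·20+6433839018750→12246296312250, (27,21):9759104355·21+290622864675→495564056130, (27,22):238929405·22+9759104355→15015551265
Read S(27,20) = 12246296312250, S(27,21) = 495564056130, S(27,22) = 15015551265.

12246296312250, 495564056130, 15015551265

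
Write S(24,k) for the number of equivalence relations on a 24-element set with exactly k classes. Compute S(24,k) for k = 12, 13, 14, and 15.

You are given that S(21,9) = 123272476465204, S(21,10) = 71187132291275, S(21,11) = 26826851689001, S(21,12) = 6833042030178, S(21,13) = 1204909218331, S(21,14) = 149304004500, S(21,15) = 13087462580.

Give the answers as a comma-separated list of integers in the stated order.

row 22: T[22][10]=10·71187132291275+123272476465204=835143799377954  T[22][11]=11·26826851689001+71187132291275=366282500870286  T[22][12]=12·6833042030178+26826851689001=108823356051137  T[22][13]=13·1204909218331+6833042030178=22496861868481  T[22][14]=14·149304004500+1204909218331=3295165281331  T[22][15]=15·13087462580+149304004500=345615943200
row 23: T[23][11]=11·366282500870286+835143799377954=4864251308951100  T[23][12]=12·108823356051137+366282500870286=1672162773483930  T[23][13]=13·22496861868481+108823356051137=401282560341390  T[23][14]=14·3295165281331+22496861868481=68629175807115  T[23][15]=15·345615943200+3295165281331=8479404429331
row 24: T[24][12]=12·1672162773483930+4864251308951100=24930204590758260  T[24][13]=13·401282560341390+1672162773483930=6888836057922000  T[24][14]=14·68629175807115+401282560341390=1362091021641000  T[24][15]=15·8479404429331+68629175807115=195820242247080
Read S(24,12) = 24930204590758260, S(24,13) = 6888836057922000, S(24,14) = 1362091021641000, S(24,15) = 195820242247080.

24930204590758260, 6888836057922000, 1362091021641000, 195820242247080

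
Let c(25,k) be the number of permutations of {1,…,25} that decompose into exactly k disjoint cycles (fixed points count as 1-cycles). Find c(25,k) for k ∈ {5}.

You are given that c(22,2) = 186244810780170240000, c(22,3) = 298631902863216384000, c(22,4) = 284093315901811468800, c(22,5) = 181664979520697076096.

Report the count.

2677503356427960382362624

r23: T_23,3=22×298631902863216384000+186244810780170240000=6756146673770930688000; T_23,4=22×284093315901811468800+298631902863216384000=6548684852703068697600; T_23,5=22×181664979520697076096+284093315901811468800=4280722865357147142912
r24: T_24,4=23×6548684852703068697600+6756146673770930688000=157375898285941510732800; T_24,5=23×4280722865357147142912+6548684852703068697600=105005310755917452984576
r25: T_25,5=24×105005310755917452984576+157375898285941510732800=2677503356427960382362624
Read c(25,5) = 2677503356427960382362624.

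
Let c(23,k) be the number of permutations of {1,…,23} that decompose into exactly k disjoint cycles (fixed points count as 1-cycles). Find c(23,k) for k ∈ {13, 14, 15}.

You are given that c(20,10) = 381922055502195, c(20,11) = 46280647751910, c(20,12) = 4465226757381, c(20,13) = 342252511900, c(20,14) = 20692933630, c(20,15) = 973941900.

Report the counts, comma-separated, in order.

12363045847086207, 971250460939913, 62382416421941

@21  (21,11):46280647751910·20+381922055502195→1307535010540395, (21,12):4465226757381·20+46280647751910→135585182899530, (21,13):342252511900·20+4465226757381→11310276995381, (21,14):20692933630·20+342252511900→756111184500, (21,15):973941900·20+20692933630→40171771630
@22  (22,12):135585182899530·21+1307535010540395→4154823851430525, (22,13):11310276995381·21+135585182899530→373100999802531, (22,14):756111184500·21+11310276995381→27188611869881, (22,15):40171771630·21+756111184500→1599718388730
@23  (23,13):373100999802531·22+4154823851430525→12363045847086207, (23,14):27188611869881·22+373100999802531→971250460939913, (23,15):1599718388730·22+27188611869881→62382416421941
Read c(23,13) = 12363045847086207, c(23,14) = 971250460939913, c(23,15) = 62382416421941.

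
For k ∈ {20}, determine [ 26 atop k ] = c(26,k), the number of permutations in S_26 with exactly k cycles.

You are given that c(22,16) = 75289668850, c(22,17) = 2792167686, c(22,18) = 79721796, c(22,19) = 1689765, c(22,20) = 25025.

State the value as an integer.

696829576300

i=23: T(23,17)=75289668850+22·2792167686=136717357942 | T(23,18)=2792167686+22·79721796=4546047198 | T(23,19)=79721796+22·1689765=116896626 | T(23,20)=1689765+22·25025=2240315
i=24: T(24,18)=136717357942+23·4546047198=241276443496 | T(24,19)=4546047198+23·116896626=7234669596 | T(24,20)=116896626+23·2240315=168423871
i=25: T(25,19)=241276443496+24·7234669596=414908513800 | T(25,20)=7234669596+24·168423871=11276842500
i=26: T(26,20)=414908513800+25·11276842500=696829576300
Read c(26,20) = 696829576300.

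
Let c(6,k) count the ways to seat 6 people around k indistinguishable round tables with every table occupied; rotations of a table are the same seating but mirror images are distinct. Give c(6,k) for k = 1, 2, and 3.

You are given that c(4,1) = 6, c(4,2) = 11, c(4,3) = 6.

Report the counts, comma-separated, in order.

r5: T_5,1=4×6+0=24; T_5,2=4×11+6=50; T_5,3=4×6+11=35
r6: T_6,1=5×24+0=120; T_6,2=5×50+24=274; T_6,3=5×35+50=225
Read c(6,1) = 120, c(6,2) = 274, c(6,3) = 225.

120, 274, 225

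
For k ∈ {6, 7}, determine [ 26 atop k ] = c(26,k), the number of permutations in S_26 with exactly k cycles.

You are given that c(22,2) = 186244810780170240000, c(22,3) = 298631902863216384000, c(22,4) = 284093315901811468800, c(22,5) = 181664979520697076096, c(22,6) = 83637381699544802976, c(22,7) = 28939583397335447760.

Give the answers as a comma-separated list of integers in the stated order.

35770355645907606826362624, 13746468217967926978680000

i=23: T(23,3)=186244810780170240000+22·298631902863216384000=6756146673770930688000 | T(23,4)=298631902863216384000+22·284093315901811468800=6548684852703068697600 | T(23,5)=284093315901811468800+22·181664979520697076096=4280722865357147142912 | T(23,6)=181664979520697076096+22·83637381699544802976=2021687376910682741568 | T(23,7)=83637381699544802976+22·28939583397335447760=720308216440924653696
i=24: T(24,4)=6756146673770930688000+23·6548684852703068697600=157375898285941510732800 | T(24,5)=6548684852703068697600+23·4280722865357147142912=105005310755917452984576 | T(24,6)=4280722865357147142912+23·2021687376910682741568=50779532534302850198976 | T(24,7)=2021687376910682741568+23·720308216440924653696=18588776355051949776576
i=25: T(25,5)=157375898285941510732800+24·105005310755917452984576=2677503356427960382362624 | T(25,6)=105005310755917452984576+24·50779532534302850198976=1323714091579185857760000 | T(25,7)=50779532534302850198976+24·18588776355051949776576=496910165055549644836800
i=26: T(26,6)=2677503356427960382362624+25·1323714091579185857760000=35770355645907606826362624 | T(26,7)=1323714091579185857760000+25·496910165055549644836800=13746468217967926978680000
Read c(26,6) = 35770355645907606826362624, c(26,7) = 13746468217967926978680000.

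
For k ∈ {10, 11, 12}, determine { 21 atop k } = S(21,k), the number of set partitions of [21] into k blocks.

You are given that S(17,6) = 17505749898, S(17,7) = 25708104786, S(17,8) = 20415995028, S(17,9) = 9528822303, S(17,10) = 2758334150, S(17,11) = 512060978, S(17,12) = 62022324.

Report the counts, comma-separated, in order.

71187132291275, 26826851689001, 6833042030178

row 18: T[18][7]=7·25708104786+17505749898=197462483400  T[18][8]=8·20415995028+25708104786=189036065010  T[18][9]=9·9528822303+20415995028=106175395755  T[18][10]=10·2758334150+9528822303=37112163803  T[18][11]=11·512060978+2758334150=8391004908  T[18][12]=12·62022324+512060978=1256328866
row 19: T[19][8]=8·189036065010+197462483400=1709751003480  T[19][9]=9·106175395755+189036065010=1144614626805  T[19][10]=10·37112163803+106175395755=477297033785  T[19][11]=11·8391004908+37112163803=129413217791  T[19][12]=12·1256328866+8391004908=23466951300
row 20: T[20][9]=9·1144614626805+1709751003480=12011282644725  T[20][10]=10·477297033785+1144614626805=5917584964655  T[20][11]=11·129413217791+477297033785=1900842429486  T[20][12]=12·23466951300+129413217791=411016633391
row 21: T[21][10]=10·5917584964655+12011282644725=71187132291275  T[21][11]=11·1900842429486+5917584964655=26826851689001  T[21][12]=12·411016633391+1900842429486=6833042030178
Read S(21,10) = 71187132291275, S(21,11) = 26826851689001, S(21,12) = 6833042030178.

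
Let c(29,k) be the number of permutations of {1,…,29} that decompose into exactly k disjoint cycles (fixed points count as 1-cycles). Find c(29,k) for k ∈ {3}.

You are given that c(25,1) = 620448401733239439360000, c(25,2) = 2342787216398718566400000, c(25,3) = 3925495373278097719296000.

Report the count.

2105684281550279072336117760000

@26  (26,1):620448401733239439360000·25+0→15511210043330985984000000, (26,2):2342787216398718566400000·25+620448401733239439360000→59190128811701203599360000, (26,3):3925495373278097719296000·25+2342787216398718566400000→100480171548351161548800000
@27  (27,1):15511210043330985984000000·26+0→403291461126605635584000000, (27,2):59190128811701203599360000·26+15511210043330985984000000→1554454559147562279567360000, (27,3):100480171548351161548800000·26+59190128811701203599360000→2671674589068831403868160000
@28  (28,2):1554454559147562279567360000·27+403291461126605635584000000→42373564558110787183902720000, (28,3):2671674589068831403868160000·27+1554454559147562279567360000→73689668464006010184007680000
@29  (29,3):73689668464006010184007680000·28+42373564558110787183902720000→2105684281550279072336117760000
Read c(29,3) = 2105684281550279072336117760000.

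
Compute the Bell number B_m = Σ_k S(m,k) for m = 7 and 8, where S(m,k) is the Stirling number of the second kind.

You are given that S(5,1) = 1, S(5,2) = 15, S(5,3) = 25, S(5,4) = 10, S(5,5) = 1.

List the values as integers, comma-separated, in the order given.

877, 4140

row 6: T[6][1]=1·1+0=1  T[6][2]=2·15+1=31  T[6][3]=3·25+15=90  T[6][4]=4·10+25=65  T[6][5]=5·1+10=15  T[6][6]=6·0+1=1
row 7: T[7][1]=1·1+0=1  T[7][2]=2·31+1=63  T[7][3]=3·90+31=301  T[7][4]=4·65+90=350  T[7][5]=5·15+65=140  T[7][6]=6·1+15=21  T[7][7]=7·0+1=1
row 8: T[8][1]=1·1+0=1  T[8][2]=2·63+1=127  T[8][3]=3·301+63=966  T[8][4]=4·350+301=1701  T[8][5]=5·140+350=1050  T[8][6]=6·21+140=266  T[8][7]=7·1+21=28  T[8][8]=8·0+1=1
B_7 = ΣS(7,k) = 1+63+301+350+140+21+1 = 877
B_8 = ΣS(8,k) = 1+127+966+1701+1050+266+28+1 = 4140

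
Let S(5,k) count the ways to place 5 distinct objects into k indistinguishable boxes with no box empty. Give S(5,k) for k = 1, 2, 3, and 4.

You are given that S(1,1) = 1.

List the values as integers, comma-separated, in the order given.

r2: T_2,1=1×1+0=1; T_2,2=2×0+1=1
r3: T_3,1=1×1+0=1; T_3,2=2×1+1=3; T_3,3=3×0+1=1
r4: T_4,1=1×1+0=1; T_4,2=2×3+1=7; T_4,3=3×1+3=6; T_4,4=4×0+1=1
r5: T_5,1=1×1+0=1; T_5,2=2×7+1=15; T_5,3=3×6+7=25; T_5,4=4×1+6=10
Read S(5,1) = 1, S(5,2) = 15, S(5,3) = 25, S(5,4) = 10.

1, 15, 25, 10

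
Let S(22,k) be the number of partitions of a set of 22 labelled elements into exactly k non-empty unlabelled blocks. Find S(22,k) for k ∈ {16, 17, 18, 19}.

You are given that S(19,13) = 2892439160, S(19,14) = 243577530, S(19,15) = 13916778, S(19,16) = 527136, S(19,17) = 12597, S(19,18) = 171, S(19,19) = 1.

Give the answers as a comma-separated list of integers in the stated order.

r20: T_20,14=14×243577530+2892439160=6302524580; T_20,15=15×13916778+243577530=452329200; T_20,16=16×527136+13916778=22350954; T_20,17=17×12597+527136=741285; T_20,18=18×171+12597=15675; T_20,19=19×1+171=190
r21: T_21,15=15×452329200+6302524580=13087462580; T_21,16=16×22350954+452329200=809944464; T_21,17=17×741285+22350954=34952799; T_21,18=18×15675+741285=1023435; T_21,19=19×190+15675=19285
r22: T_22,16=16×809944464+13087462580=26046574004; T_22,17=17×34952799+809944464=1404142047; T_22,18=18×1023435+34952799=53374629; T_22,19=19×19285+1023435=1389850
Read S(22,16) = 26046574004, S(22,17) = 1404142047, S(22,18) = 53374629, S(22,19) = 1389850.

26046574004, 1404142047, 53374629, 1389850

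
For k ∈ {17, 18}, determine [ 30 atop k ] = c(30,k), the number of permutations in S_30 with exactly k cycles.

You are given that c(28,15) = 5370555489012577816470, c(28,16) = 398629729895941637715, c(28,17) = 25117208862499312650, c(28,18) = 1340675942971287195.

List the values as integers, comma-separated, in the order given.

@29  (29,16):398629729895941637715·28+5370555489012577816470→16532187926098943672490, (29,17):25117208862499312650·28+398629729895941637715→1101911578045922391915, (29,18):1340675942971287195·28+25117208862499312650→62656135265695354110
@30  (30,17):1101911578045922391915·29+16532187926098943672490→48487623689430693038025, (30,18):62656135265695354110·29+1101911578045922391915→2918939500751087661105
Read c(30,17) = 48487623689430693038025, c(30,18) = 2918939500751087661105.

48487623689430693038025, 2918939500751087661105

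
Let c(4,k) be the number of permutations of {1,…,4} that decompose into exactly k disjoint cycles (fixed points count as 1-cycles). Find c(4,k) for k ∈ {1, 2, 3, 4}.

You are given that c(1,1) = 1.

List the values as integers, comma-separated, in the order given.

i=2: T(2,1)=0+1·1=1 | T(2,2)=1+1·0=1
i=3: T(3,1)=0+2·1=2 | T(3,2)=1+2·1=3 | T(3,3)=1+2·0=1
i=4: T(4,1)=0+3·2=6 | T(4,2)=2+3·3=11 | T(4,3)=3+3·1=6 | T(4,4)=1+3·0=1
Read c(4,1) = 6, c(4,2) = 11, c(4,3) = 6, c(4,4) = 1.

6, 11, 6, 1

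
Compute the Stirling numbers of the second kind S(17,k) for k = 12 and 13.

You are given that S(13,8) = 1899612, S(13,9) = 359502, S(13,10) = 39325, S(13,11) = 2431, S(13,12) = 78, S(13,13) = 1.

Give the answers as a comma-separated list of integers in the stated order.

[14] T[14,9]:9*359502+1899612=5135130 · T[14,10]:10*39325+359502=752752 · T[14,11]:11*2431+39325=66066 · T[14,12]:12*78+2431=3367 · T[14,13]:13*1+78=91
[15] T[15,10]:10*752752+5135130=12662650 · T[15,11]:11*66066+752752=1479478 · T[15,12]:12*3367+66066=106470 · T[15,13]:13*91+3367=4550
[16] T[16,11]:11*1479478+12662650=28936908 · T[16,12]:12*106470+1479478=2757118 · T[16,13]:13*4550+106470=165620
[17] T[17,12]:12*2757118+28936908=62022324 · T[17,13]:13*165620+2757118=4910178
Read S(17,12) = 62022324, S(17,13) = 4910178.

62022324, 4910178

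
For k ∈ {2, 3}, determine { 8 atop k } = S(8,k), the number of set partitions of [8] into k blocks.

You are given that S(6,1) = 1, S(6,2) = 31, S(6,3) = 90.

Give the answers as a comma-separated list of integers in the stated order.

127, 966

@7  (7,1):1·1+0→1, (7,2):31·2+1→63, (7,3):90·3+31→301
@8  (8,2):63·2+1→127, (8,3):301·3+63→966
Read S(8,2) = 127, S(8,3) = 966.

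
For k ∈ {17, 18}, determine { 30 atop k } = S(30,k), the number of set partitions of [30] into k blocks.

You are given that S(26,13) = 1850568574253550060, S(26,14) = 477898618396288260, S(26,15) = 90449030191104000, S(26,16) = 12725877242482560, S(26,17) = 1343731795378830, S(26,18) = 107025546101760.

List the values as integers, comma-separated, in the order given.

511605167806434372210, 68591811024147549270

[27] T[27,14]:14*477898618396288260+1850568574253550060=8541149231801585700 · T[27,15]:15*90449030191104000+477898618396288260=1834634071262848260 · T[27,16]:16*12725877242482560+90449030191104000=294063066070824960 · T[27,17]:17*1343731795378830+12725877242482560=35569317763922670 · T[27,18]:18*107025546101760+1343731795378830=3270191625210510
[28] T[28,15]:15*1834634071262848260+8541149231801585700=36060660300744309600 · T[28,16]:16*294063066070824960+1834634071262848260=6539643128396047620 · T[28,17]:17*35569317763922670+294063066070824960=898741468057510350 · T[28,18]:18*3270191625210510+35569317763922670=94432767017711850
[29] T[29,16]:16*6539643128396047620+36060660300744309600=140694950355081071520 · T[29,17]:17*898741468057510350+6539643128396047620=21818248085373723570 · T[29,18]:18*94432767017711850+898741468057510350=2598531274376323650
[30] T[30,17]:17*21818248085373723570+140694950355081071520=511605167806434372210 · T[30,18]:18*2598531274376323650+21818248085373723570=68591811024147549270
Read S(30,17) = 511605167806434372210, S(30,18) = 68591811024147549270.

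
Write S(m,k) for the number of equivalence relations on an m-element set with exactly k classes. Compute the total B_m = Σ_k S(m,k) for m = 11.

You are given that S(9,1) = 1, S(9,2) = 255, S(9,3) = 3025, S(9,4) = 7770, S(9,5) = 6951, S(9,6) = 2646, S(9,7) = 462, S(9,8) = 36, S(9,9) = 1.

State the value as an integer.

@10  (10,1):1·1+0→1, (10,2):255·2+1→511, (10,3):3025·3+255→9330, (10,4):7770·4+3025→34105, (10,5):6951·5+7770→42525, (10,6):2646·6+6951→22827, (10,7):462·7+2646→5880, (10,8):36·8+462→750, (10,9):1·9+36→45, (10,10):0·10+1→1
@11  (11,1):1·1+0→1, (11,2):511·2+1→1023, (11,3):9330·3+511→28501, (11,4):34105·4+9330→145750, (11,5):42525·5+34105→246730, (11,6):22827·6+42525→179487, (11,7):5880·7+22827→63987, (11,8):750·8+5880→11880, (11,9):45·9+750→1155, (11,10):1·10+45→55, (11,11):0·11+1→1
B_11 = ΣS(11,k) = 1+1023+28501+145750+246730+179487+63987+11880+1155+55+1 = 678570

678570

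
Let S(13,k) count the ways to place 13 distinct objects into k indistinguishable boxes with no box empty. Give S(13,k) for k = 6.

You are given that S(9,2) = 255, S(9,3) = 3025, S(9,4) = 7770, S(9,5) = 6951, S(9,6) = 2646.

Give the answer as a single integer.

i=10: T(10,3)=255+3·3025=9330 | T(10,4)=3025+4·7770=34105 | T(10,5)=7770+5·6951=42525 | T(10,6)=6951+6·2646=22827
i=11: T(11,4)=9330+4·34105=145750 | T(11,5)=34105+5·42525=246730 | T(11,6)=42525+6·22827=179487
i=12: T(12,5)=145750+5·246730=1379400 | T(12,6)=246730+6·179487=1323652
i=13: T(13,6)=1379400+6·1323652=9321312
Read S(13,6) = 9321312.

9321312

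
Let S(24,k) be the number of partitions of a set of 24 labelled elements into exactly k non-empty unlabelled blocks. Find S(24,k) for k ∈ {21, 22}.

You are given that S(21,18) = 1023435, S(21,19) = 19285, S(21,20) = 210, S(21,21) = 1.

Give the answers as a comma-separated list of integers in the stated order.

2454606, 33902

row 22: T[22][19]=19·19285+1023435=1389850  T[22][20]=20·210+19285=23485  T[22][21]=21·1+210=231  T[22][22]=22·0+1=1
row 23: T[23][20]=20·23485+1389850=1859550  T[23][21]=21·231+23485=28336  T[23][22]=22·1+231=253
row 24: T[24][21]=21·28336+1859550=2454606  T[24][22]=22·253+28336=33902
Read S(24,21) = 2454606, S(24,22) = 33902.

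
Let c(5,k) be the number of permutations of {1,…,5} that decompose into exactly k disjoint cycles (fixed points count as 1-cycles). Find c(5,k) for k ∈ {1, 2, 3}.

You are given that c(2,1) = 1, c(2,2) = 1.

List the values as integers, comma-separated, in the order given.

24, 50, 35

r3: T_3,1=2×1+0=2; T_3,2=2×1+1=3; T_3,3=2×0+1=1
r4: T_4,1=3×2+0=6; T_4,2=3×3+2=11; T_4,3=3×1+3=6
r5: T_5,1=4×6+0=24; T_5,2=4×11+6=50; T_5,3=4×6+11=35
Read c(5,1) = 24, c(5,2) = 50, c(5,3) = 35.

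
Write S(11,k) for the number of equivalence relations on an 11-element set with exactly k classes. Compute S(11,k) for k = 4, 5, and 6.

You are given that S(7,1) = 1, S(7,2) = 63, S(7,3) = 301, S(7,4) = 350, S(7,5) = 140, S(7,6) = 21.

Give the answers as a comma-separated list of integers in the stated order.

[8] T[8,1]:1*1+0=1 · T[8,2]:2*63+1=127 · T[8,3]:3*301+63=966 · T[8,4]:4*350+301=1701 · T[8,5]:5*140+350=1050 · T[8,6]:6*21+140=266
[9] T[9,2]:2*127+1=255 · T[9,3]:3*966+127=3025 · T[9,4]:4*1701+966=7770 · T[9,5]:5*1050+1701=6951 · T[9,6]:6*266+1050=2646
[10] T[10,3]:3*3025+255=9330 · T[10,4]:4*7770+3025=34105 · T[10,5]:5*6951+7770=42525 · T[10,6]:6*2646+6951=22827
[11] T[11,4]:4*34105+9330=145750 · T[11,5]:5*42525+34105=246730 · T[11,6]:6*22827+42525=179487
Read S(11,4) = 145750, S(11,5) = 246730, S(11,6) = 179487.

145750, 246730, 179487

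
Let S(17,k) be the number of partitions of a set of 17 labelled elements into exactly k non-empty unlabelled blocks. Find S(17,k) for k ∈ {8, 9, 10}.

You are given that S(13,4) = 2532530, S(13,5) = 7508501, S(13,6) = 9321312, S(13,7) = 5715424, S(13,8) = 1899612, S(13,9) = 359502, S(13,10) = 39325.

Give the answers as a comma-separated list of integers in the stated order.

20415995028, 9528822303, 2758334150

row 14: T[14][5]=5·7508501+2532530=40075035  T[14][6]=6·9321312+7508501=63436373  T[14][7]=7·5715424+9321312=49329280  T[14][8]=8·1899612+5715424=20912320  T[14][9]=9·359502+1899612=5135130  T[14][10]=10·39325+359502=752752
row 15: T[15][6]=6·63436373+40075035=420693273  T[15][7]=7·49329280+63436373=408741333  T[15][8]=8·20912320+49329280=216627840  T[15][9]=9·5135130+20912320=67128490  T[15][10]=10·752752+5135130=12662650
row 16: T[16][7]=7·408741333+420693273=3281882604  T[16][8]=8·216627840+408741333=2141764053  T[16][9]=9·67128490+216627840=820784250  T[16][10]=10·12662650+67128490=193754990
row 17: T[17][8]=8·2141764053+3281882604=20415995028  T[17][9]=9·820784250+2141764053=9528822303  T[17][10]=10·193754990+820784250=2758334150
Read S(17,8) = 20415995028, S(17,9) = 9528822303, S(17,10) = 2758334150.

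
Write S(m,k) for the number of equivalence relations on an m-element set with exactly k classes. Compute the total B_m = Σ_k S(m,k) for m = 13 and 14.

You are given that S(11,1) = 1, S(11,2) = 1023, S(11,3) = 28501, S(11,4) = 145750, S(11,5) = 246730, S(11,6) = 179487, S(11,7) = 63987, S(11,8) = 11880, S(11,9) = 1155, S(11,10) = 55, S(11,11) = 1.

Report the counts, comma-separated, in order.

i=12: T(12,1)=0+1·1=1 | T(12,2)=1+2·1023=2047 | T(12,3)=1023+3·28501=86526 | T(12,4)=28501+4·145750=611501 | T(12,5)=145750+5·246730=1379400 | T(12,6)=246730+6·179487=1323652 | T(12,7)=179487+7·63987=627396 | T(12,8)=63987+8·11880=159027 | T(12,9)=11880+9·1155=22275 | T(12,10)=1155+10·55=1705 | T(12,11)=55+11·1=66 | T(12,12)=1+12·0=1
i=13: T(13,1)=0+1·1=1 | T(13,2)=1+2·2047=4095 | T(13,3)=2047+3·86526=261625 | T(13,4)=86526+4·611501=2532530 | T(13,5)=611501+5·1379400=7508501 | T(13,6)=1379400+6·1323652=9321312 | T(13,7)=1323652+7·627396=5715424 | T(13,8)=627396+8·159027=1899612 | T(13,9)=159027+9·22275=359502 | T(13,10)=22275+10·1705=39325 | T(13,11)=1705+11·66=2431 | T(13,12)=66+12·1=78 | T(13,13)=1+13·0=1
i=14: T(14,1)=0+1·1=1 | T(14,2)=1+2·4095=8191 | T(14,3)=4095+3·261625=788970 | T(14,4)=261625+4·2532530=10391745 | T(14,5)=2532530+5·7508501=40075035 | T(14,6)=7508501+6·9321312=63436373 | T(14,7)=9321312+7·5715424=49329280 | T(14,8)=5715424+8·1899612=20912320 | T(14,9)=1899612+9·359502=5135130 | T(14,10)=359502+10·39325=752752 | T(14,11)=39325+11·2431=66066 | T(14,12)=2431+12·78=3367 | T(14,13)=78+13·1=91 | T(14,14)=1+14·0=1
B_13 = ΣS(13,k) = 1+4095+261625+2532530+7508501+9321312+5715424+1899612+359502+39325+2431+78+1 = 27644437
B_14 = ΣS(14,k) = 1+8191+788970+10391745+40075035+63436373+49329280+20912320+5135130+752752+66066+3367+91+1 = 190899322

27644437, 190899322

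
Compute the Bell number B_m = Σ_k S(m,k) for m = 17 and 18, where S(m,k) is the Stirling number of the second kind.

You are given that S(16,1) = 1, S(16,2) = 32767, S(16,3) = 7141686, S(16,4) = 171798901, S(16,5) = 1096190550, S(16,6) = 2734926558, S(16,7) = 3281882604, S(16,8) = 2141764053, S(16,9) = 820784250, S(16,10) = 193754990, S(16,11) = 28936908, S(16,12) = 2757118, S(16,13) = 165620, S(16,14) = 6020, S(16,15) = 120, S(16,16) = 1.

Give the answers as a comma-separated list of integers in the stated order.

82864869804, 682076806159

r17: T_17,1=1×1+0=1; T_17,2=2×32767+1=65535; T_17,3=3×7141686+32767=21457825; T_17,4=4×171798901+7141686=694337290; T_17,5=5×1096190550+171798901=5652751651; T_17,6=6×2734926558+1096190550=17505749898; T_17,7=7×3281882604+2734926558=25708104786; T_17,8=8×2141764053+3281882604=20415995028; T_17,9=9×820784250+2141764053=9528822303; T_17,10=10×193754990+820784250=2758334150; T_17,11=11×28936908+193754990=512060978; T_17,12=12×2757118+28936908=62022324; T_17,13=13×165620+2757118=4910178; T_17,14=14×6020+165620=249900; T_17,15=15×120+6020=7820; T_17,16=16×1+120=136; T_17,17=17×0+1=1
r18: T_18,1=1×1+0=1; T_18,2=2×65535+1=131071; T_18,3=3×21457825+65535=64439010; T_18,4=4×694337290+21457825=2798806985; T_18,5=5×5652751651+694337290=28958095545; T_18,6=6×17505749898+5652751651=110687251039; T_18,7=7×25708104786+17505749898=197462483400; T_18,8=8×20415995028+25708104786=189036065010; T_18,9=9×9528822303+20415995028=106175395755; T_18,10=10×2758334150+9528822303=37112163803; T_18,11=11×512060978+2758334150=8391004908; T_18,12=12×62022324+512060978=1256328866; T_18,13=13×4910178+62022324=125854638; T_18,14=14×249900+4910178=8408778; T_18,15=15×7820+249900=367200; T_18,16=16×136+7820=9996; T_18,17=17×1+136=153; T_18,18=18×0+1=1
B_17 = ΣS(17,k) = 1+65535+21457825+694337290+5652751651+17505749898+25708104786+20415995028+9528822303+2758334150+512060978+62022324+4910178+249900+7820+136+1 = 82864869804
B_18 = ΣS(18,k) = 1+131071+64439010+2798806985+28958095545+110687251039+197462483400+189036065010+106175395755+37112163803+8391004908+1256328866+125854638+8408778+367200+9996+153+1 = 682076806159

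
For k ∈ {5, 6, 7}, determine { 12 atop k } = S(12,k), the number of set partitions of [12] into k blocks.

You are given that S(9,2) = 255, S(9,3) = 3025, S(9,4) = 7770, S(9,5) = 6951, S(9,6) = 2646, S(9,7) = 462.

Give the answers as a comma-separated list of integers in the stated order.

r10: T_10,3=3×3025+255=9330; T_10,4=4×7770+3025=34105; T_10,5=5×6951+7770=42525; T_10,6=6×2646+6951=22827; T_10,7=7×462+2646=5880
r11: T_11,4=4×34105+9330=145750; T_11,5=5×42525+34105=246730; T_11,6=6×22827+42525=179487; T_11,7=7×5880+22827=63987
r12: T_12,5=5×246730+145750=1379400; T_12,6=6×179487+246730=1323652; T_12,7=7×63987+179487=627396
Read S(12,5) = 1379400, S(12,6) = 1323652, S(12,7) = 627396.

1379400, 1323652, 627396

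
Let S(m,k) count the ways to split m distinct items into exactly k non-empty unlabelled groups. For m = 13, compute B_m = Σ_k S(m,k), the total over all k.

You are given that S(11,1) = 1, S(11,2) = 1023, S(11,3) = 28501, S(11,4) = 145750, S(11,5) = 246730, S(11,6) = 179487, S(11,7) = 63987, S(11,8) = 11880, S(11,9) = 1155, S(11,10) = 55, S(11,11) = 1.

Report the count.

@12  (12,1):1·1+0→1, (12,2):1023·2+1→2047, (12,3):28501·3+1023→86526, (12,4):145750·4+28501→611501, (12,5):246730·5+145750→1379400, (12,6):179487·6+246730→1323652, (12,7):63987·7+179487→627396, (12,8):11880·8+63987→159027, (12,9):1155·9+11880→22275, (12,10):55·10+1155→1705, (12,11):1·11+55→66, (12,12):0·12+1→1
@13  (13,1):1·1+0→1, (13,2):2047·2+1→4095, (13,3):86526·3+2047→261625, (13,4):611501·4+86526→2532530, (13,5):1379400·5+611501→7508501, (13,6):1323652·6+1379400→9321312, (13,7):627396·7+1323652→5715424, (13,8):159027·8+627396→1899612, (13,9):22275·9+159027→359502, (13,10):1705·10+22275→39325, (13,11):66·11+1705→2431, (13,12):1·12+66→78, (13,13):0·13+1→1
B_13 = ΣS(13,k) = 1+4095+261625+2532530+7508501+9321312+5715424+1899612+359502+39325+2431+78+1 = 27644437

27644437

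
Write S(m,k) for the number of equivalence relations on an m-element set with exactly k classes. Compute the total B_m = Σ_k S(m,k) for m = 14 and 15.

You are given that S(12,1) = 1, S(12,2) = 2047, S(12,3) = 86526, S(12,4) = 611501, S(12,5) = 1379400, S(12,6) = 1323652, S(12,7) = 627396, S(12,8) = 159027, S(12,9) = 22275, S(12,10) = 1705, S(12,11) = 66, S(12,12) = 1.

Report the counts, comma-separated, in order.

190899322, 1382958545

@13  (13,1):1·1+0→1, (13,2):2047·2+1→4095, (13,3):86526·3+2047→261625, (13,4):611501·4+86526→2532530, (13,5):1379400·5+611501→7508501, (13,6):1323652·6+1379400→9321312, (13,7):627396·7+1323652→5715424, (13,8):159027·8+627396→1899612, (13,9):22275·9+159027→359502, (13,10):1705·10+22275→39325, (13,11):66·11+1705→2431, (13,12):1·12+66→78, (13,13):0·13+1→1
@14  (14,1):1·1+0→1, (14,2):4095·2+1→8191, (14,3):261625·3+4095→788970, (14,4):2532530·4+261625→10391745, (14,5):7508501·5+2532530→40075035, (14,6):9321312·6+7508501→63436373, (14,7):5715424·7+9321312→49329280, (14,8):1899612·8+5715424→20912320, (14,9):359502·9+1899612→5135130, (14,10):39325·10+359502→752752, (14,11):2431·11+39325→66066, (14,12):78·12+2431→3367, (14,13):1·13+78→91, (14,14):0·14+1→1
@15  (15,1):1·1+0→1, (15,2):8191·2+1→16383, (15,3):788970·3+8191→2375101, (15,4):10391745·4+788970→42355950, (15,5):40075035·5+10391745→210766920, (15,6):63436373·6+40075035→420693273, (15,7):49329280·7+63436373→408741333, (15,8):20912320·8+49329280→216627840, (15,9):5135130·9+20912320→67128490, (15,10):752752·10+5135130→12662650, (15,11):66066·11+752752→1479478, (15,12):3367·12+66066→106470, (15,13):91·13+3367→4550, (15,14):1·14+91→105, (15,15):0·15+1→1
B_14 = ΣS(14,k) = 1+8191+788970+10391745+40075035+63436373+49329280+20912320+5135130+752752+66066+3367+91+1 = 190899322
B_15 = ΣS(15,k) = 1+16383+2375101+42355950+210766920+420693273+408741333+216627840+67128490+12662650+1479478+106470+4550+105+1 = 1382958545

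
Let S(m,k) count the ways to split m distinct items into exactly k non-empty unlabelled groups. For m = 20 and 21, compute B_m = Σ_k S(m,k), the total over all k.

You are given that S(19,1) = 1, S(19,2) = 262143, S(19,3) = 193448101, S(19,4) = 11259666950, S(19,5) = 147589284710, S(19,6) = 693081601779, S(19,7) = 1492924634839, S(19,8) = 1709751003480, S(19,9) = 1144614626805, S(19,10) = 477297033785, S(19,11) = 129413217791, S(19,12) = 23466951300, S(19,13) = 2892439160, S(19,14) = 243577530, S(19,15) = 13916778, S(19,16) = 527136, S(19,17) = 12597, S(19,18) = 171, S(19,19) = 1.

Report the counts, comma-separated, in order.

51724158235372, 474869816156751

i=20: T(20,1)=0+1·1=1 | T(20,2)=1+2·262143=524287 | T(20,3)=262143+3·193448101=580606446 | T(20,4)=193448101+4·11259666950=45232115901 | T(20,5)=11259666950+5·147589284710=749206090500 | T(20,6)=147589284710+6·693081601779=4306078895384 | T(20,7)=693081601779+7·1492924634839=11143554045652 | T(20,8)=1492924634839+8·1709751003480=15170932662679 | T(20,9)=1709751003480+9·1144614626805=12011282644725 | T(20,10)=1144614626805+10·477297033785=5917584964655 | T(20,11)=477297033785+11·129413217791=1900842429486 | T(20,12)=129413217791+12·23466951300=411016633391 | T(20,13)=23466951300+13·2892439160=61068660380 | T(20,14)=2892439160+14·243577530=6302524580 | T(20,15)=243577530+15·13916778=452329200 | T(20,16)=13916778+16·527136=22350954 | T(20,17)=527136+17·12597=741285 | T(20,18)=12597+18·171=15675 | T(20,19)=171+19·1=190 | T(20,20)=1+20·0=1
i=21: T(21,1)=0+1·1=1 | T(21,2)=1+2·524287=1048575 | T(21,3)=524287+3·580606446=1742343625 | T(21,4)=580606446+4·45232115901=181509070050 | T(21,5)=45232115901+5·749206090500=3791262568401 | T(21,6)=749206090500+6·4306078895384=26585679462804 | T(21,7)=4306078895384+7·11143554045652=82310957214948 | T(21,8)=11143554045652+8·15170932662679=132511015347084 | T(21,9)=15170932662679+9·12011282644725=123272476465204 | T(21,10)=12011282644725+10·5917584964655=71187132291275 | T(21,11)=5917584964655+11·1900842429486=26826851689001 | T(21,12)=1900842429486+12·411016633391=6833042030178 | T(21,13)=411016633391+13·61068660380=1204909218331 | T(21,14)=61068660380+14·6302524580=149304004500 | T(21,15)=6302524580+15·452329200=13087462580 | T(21,16)=452329200+16·22350954=809944464 | T(21,17)=22350954+17·741285=34952799 | T(21,18)=741285+18·15675=1023435 | T(21,19)=15675+19·190=19285 | T(21,20)=190+20·1=210 | T(21,21)=1+21·0=1
B_20 = ΣS(20,k) = 1+524287+580606446+45232115901+749206090500+4306078895384+11143554045652+15170932662679+12011282644725+5917584964655+1900842429486+411016633391+61068660380+6302524580+452329200+22350954+741285+15675+190+1 = 51724158235372
B_21 = ΣS(21,k) = 1+1048575+1742343625+181509070050+3791262568401+26585679462804+82310957214948+132511015347084+123272476465204+71187132291275+26826851689001+6833042030178+1204909218331+149304004500+13087462580+809944464+34952799+1023435+19285+210+1 = 474869816156751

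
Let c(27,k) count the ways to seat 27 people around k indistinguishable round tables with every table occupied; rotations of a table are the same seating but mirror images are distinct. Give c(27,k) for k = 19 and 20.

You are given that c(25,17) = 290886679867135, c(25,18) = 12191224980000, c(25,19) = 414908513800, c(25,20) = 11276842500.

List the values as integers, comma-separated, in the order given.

i=26: T(26,18)=290886679867135+25·12191224980000=595667304367135 | T(26,19)=12191224980000+25·414908513800=22563937825000 | T(26,20)=414908513800+25·11276842500=696829576300
i=27: T(27,19)=595667304367135+26·22563937825000=1182329687817135 | T(27,20)=22563937825000+26·696829576300=40681506808800
Read c(27,19) = 1182329687817135, c(27,20) = 40681506808800.

1182329687817135, 40681506808800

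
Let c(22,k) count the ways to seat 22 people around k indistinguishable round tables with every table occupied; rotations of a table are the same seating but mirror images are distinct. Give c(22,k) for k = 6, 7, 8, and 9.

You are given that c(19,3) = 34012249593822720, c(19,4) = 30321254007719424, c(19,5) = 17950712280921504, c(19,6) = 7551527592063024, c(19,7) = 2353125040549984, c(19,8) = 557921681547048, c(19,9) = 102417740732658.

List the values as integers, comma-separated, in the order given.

i=20: T(20,4)=34012249593822720+19·30321254007719424=610116075740491776 | T(20,5)=30321254007719424+19·17950712280921504=371384787345228000 | T(20,6)=17950712280921504+19·7551527592063024=161429736530118960 | T(20,7)=7551527592063024+19·2353125040549984=52260903362512720 | T(20,8)=2353125040549984+19·557921681547048=12953636989943896 | T(20,9)=557921681547048+19·102417740732658=2503858755467550
i=21: T(21,5)=610116075740491776+20·371384787345228000=8037811822645051776 | T(21,6)=371384787345228000+20·161429736530118960=3599979517947607200 | T(21,7)=161429736530118960+20·52260903362512720=1206647803780373360 | T(21,8)=52260903362512720+20·12953636989943896=311333643161390640 | T(21,9)=12953636989943896+20·2503858755467550=63030812099294896
i=22: T(22,6)=8037811822645051776+21·3599979517947607200=83637381699544802976 | T(22,7)=3599979517947607200+21·1206647803780373360=28939583397335447760 | T(22,8)=1206647803780373360+21·311333643161390640=7744654310169576800 | T(22,9)=311333643161390640+21·63030812099294896=1634980697246583456
Read c(22,6) = 83637381699544802976, c(22,7) = 28939583397335447760, c(22,8) = 7744654310169576800, c(22,9) = 1634980697246583456.

83637381699544802976, 28939583397335447760, 7744654310169576800, 1634980697246583456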